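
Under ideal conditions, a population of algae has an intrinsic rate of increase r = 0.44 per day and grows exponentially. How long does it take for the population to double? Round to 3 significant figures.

Doubling time t_d = ln(2)/r = 0.6931/0.44 = 1.5753.

1.58 days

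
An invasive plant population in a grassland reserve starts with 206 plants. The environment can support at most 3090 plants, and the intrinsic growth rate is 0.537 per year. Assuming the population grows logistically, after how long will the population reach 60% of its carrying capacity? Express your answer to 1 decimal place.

A = (K − N₀)/N₀ = (3090 − 206)/206 = 14.
Solve 3090/(1 + 14·e^(−0.537t)) = 1854: 1 + 14·e^(−0.537t) = 1.6667, so e^(−0.537t) = 0.047619.
−0.537·t = ln(0.047619) = -3.0445, so t = 3.0445/0.537 = 5.6695.

5.7 years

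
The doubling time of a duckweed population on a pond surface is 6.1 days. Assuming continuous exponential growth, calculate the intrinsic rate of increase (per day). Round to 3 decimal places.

0.114 per day

r = ln(2)/t_d = 0.6931/6.1 = 0.11363.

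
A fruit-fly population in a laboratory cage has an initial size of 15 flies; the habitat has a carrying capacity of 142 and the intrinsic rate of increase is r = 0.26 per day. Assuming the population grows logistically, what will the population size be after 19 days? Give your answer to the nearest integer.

134 flies

A = (K − N₀)/N₀ = (142 − 15)/15 = 8.4667.
N(t) = K/(1 + A·e^(−rt)) = 142/(1 + 8.4667×e^(−0.26×19)).
e^(−4.94) = 0.0071546; denominator = 1 + 8.4667×0.0071546 = 1.0606.
N = 142/1.0606 = 133.89.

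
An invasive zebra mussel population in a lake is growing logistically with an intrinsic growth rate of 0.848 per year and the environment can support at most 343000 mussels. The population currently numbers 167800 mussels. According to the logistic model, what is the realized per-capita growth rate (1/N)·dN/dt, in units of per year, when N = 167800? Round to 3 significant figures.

(1/N)·dN/dt = r(1 − N/K) = 0.848 × (1 − 167800/343000).
= 0.848 × 0.51079 = 0.43315.

0.433 per year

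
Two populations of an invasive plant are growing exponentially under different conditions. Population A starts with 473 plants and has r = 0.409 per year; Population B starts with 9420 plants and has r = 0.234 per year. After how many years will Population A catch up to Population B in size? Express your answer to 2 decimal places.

17.09 years

Set 473·e^(0.409t) = 9420·e^(0.234t).
e^((0.409 − 0.234)t) = 9420/473 → e^(0.175·t) = 19.915.
0.175·t = ln(19.915) = 2.9915, so t = 2.9915/0.175 = 17.094.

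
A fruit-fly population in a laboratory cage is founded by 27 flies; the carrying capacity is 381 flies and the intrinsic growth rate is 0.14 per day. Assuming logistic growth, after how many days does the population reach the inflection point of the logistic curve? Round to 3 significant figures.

Logistic growth is fastest at N = K/2 = 190.5.
A = (K − N₀)/N₀ = 13.111. Set K/(1 + A·e^(−rt)) = K/2 → A·e^(−rt) = 1.
e^(−0.14t) = 1/13.111 = 0.0762712, so t = ln(13.111)/0.14 = 2.5735/0.14 = 18.382.

18.4 days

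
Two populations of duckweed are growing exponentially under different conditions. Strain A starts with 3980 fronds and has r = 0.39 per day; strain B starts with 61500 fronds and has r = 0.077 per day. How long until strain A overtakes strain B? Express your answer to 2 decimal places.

Set 3980·e^(0.39t) = 61500·e^(0.077t).
e^((0.39 − 0.077)t) = 61500/3980 → e^(0.313·t) = 15.452.
0.313·t = ln(15.452) = 2.7378, so t = 2.7378/0.313 = 8.7468.

8.75 days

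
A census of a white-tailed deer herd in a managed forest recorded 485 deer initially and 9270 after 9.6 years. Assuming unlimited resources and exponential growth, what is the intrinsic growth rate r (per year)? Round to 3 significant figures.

0.307 per year

From N(t) = N₀·e^(rt): e^(r·9.6) = 9270/485 = 19.113.
r·9.6 = ln(19.113) = 2.9504, so r = 2.9504/9.6 = 0.30733.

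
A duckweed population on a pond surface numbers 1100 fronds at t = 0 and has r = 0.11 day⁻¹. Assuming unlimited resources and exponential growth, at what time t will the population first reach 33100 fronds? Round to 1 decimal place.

Set N₀·e^(rt) = 33100: e^(0.11·t) = 33100/1100 = 30.091.
0.11·t = ln(30.091) = 3.4042, so t = 3.4042/0.11 = 30.947.

30.9 days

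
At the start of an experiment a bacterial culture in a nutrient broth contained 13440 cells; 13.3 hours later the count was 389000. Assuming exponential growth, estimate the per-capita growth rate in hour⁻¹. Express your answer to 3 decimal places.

0.253 per hour

From N(t) = N₀·e^(rt): e^(r·13.3) = 389000/13440 = 28.943.
r·13.3 = ln(28.943) = 3.3653, so r = 3.3653/13.3 = 0.25303.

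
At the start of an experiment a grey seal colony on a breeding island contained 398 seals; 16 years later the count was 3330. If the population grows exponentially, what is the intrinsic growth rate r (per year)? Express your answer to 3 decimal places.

0.133 per year

From N(t) = N₀·e^(rt): e^(r·16) = 3330/398 = 8.3668.
r·16 = ln(8.3668) = 2.1243, so r = 2.1243/16 = 0.13277.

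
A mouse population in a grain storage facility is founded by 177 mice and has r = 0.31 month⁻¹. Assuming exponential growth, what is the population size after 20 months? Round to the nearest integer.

87217 mice

N(t) = N₀·e^(rt) = 177 × e^(0.31×20) = 177 × e^6.2.
e^6.2 ≈ 492.75, so N ≈ 177 × 492.75 = 87216.6.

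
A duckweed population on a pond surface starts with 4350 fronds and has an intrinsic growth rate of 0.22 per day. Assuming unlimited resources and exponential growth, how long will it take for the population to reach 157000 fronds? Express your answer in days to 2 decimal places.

16.30 days

Set N₀·e^(rt) = 157000: e^(0.22·t) = 157000/4350 = 36.092.
0.22·t = ln(36.092) = 3.5861, so t = 3.5861/0.22 = 16.3.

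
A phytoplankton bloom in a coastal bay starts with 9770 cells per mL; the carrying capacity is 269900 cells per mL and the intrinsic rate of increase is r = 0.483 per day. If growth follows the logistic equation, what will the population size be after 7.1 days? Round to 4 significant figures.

144900 cells per mL

A = (K − N₀)/N₀ = (269900 − 9770)/9770 = 26.625.
N(t) = K/(1 + A·e^(−rt)) = 269900/(1 + 26.625×e^(−0.483×7.1)).
e^(−3.429) = 0.03241; denominator = 1 + 26.625×0.03241 = 1.8629.
N = 269900/1.8629 = 144880.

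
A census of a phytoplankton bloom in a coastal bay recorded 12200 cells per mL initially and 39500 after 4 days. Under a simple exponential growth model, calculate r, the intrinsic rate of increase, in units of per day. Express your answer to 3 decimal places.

0.294 per day

From N(t) = N₀·e^(rt): e^(r·4) = 39500/12200 = 3.2377.
r·4 = ln(3.2377) = 1.1749, so r = 1.1749/4 = 0.29372.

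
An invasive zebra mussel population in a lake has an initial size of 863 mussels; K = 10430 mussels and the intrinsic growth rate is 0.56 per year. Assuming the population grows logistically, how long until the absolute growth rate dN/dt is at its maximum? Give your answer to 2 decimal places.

4.30 years

Logistic growth is fastest at N = K/2 = 5215.
A = (K − N₀)/N₀ = 11.086. Set K/(1 + A·e^(−rt)) = K/2 → A·e^(−rt) = 1.
e^(−0.56t) = 1/11.086 = 0.0902059, so t = ln(11.086)/0.56 = 2.4057/0.56 = 4.2958.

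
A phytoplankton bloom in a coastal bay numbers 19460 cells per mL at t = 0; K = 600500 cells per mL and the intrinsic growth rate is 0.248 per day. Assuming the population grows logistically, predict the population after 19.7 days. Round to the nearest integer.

489978 cells per mL

A = (K − N₀)/N₀ = (600500 − 19460)/19460 = 29.858.
N(t) = K/(1 + A·e^(−rt)) = 600500/(1 + 29.858×e^(−0.248×19.7)).
e^(−4.886) = 0.0075546; denominator = 1 + 29.858×0.0075546 = 1.2256.
N = 600500/1.2256 = 489978.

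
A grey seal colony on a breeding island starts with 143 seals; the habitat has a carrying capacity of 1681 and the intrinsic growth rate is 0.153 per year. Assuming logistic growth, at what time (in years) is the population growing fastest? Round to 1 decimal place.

15.5 years

Logistic growth is fastest at N = K/2 = 840.5.
A = (K − N₀)/N₀ = 10.755. Set K/(1 + A·e^(−rt)) = K/2 → A·e^(−rt) = 1.
e^(−0.153t) = 1/10.755 = 0.0929779, so t = ln(10.755)/0.153 = 2.3754/0.153 = 15.525.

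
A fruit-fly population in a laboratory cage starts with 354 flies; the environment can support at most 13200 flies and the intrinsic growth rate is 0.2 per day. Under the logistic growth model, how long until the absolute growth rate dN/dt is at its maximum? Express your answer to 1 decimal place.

Logistic growth is fastest at N = K/2 = 6600.
A = (K − N₀)/N₀ = 36.288. Set K/(1 + A·e^(−rt)) = K/2 → A·e^(−rt) = 1.
e^(−0.2t) = 1/36.288 = 0.0275572, so t = ln(36.288)/0.2 = 3.5915/0.2 = 17.957.

18.0 days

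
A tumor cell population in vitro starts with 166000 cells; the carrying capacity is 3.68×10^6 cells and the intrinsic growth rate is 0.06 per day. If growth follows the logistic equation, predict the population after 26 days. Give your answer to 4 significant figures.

675400 cells

A = (K − N₀)/N₀ = (3.68×10^6 − 166000)/166000 = 21.169.
N(t) = K/(1 + A·e^(−rt)) = 3.68×10^6/(1 + 21.169×e^(−0.06×26)).
e^(−1.56) = 0.21014; denominator = 1 + 21.169×0.21014 = 5.4483.
N = 3.68×10^6/5.4483 = 675440.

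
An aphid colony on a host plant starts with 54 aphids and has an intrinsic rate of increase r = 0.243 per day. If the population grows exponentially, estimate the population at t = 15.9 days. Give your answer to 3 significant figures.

2570 aphids

N(t) = N₀·e^(rt) = 54 × e^(0.243×15.9) = 54 × e^3.864.
e^3.864 ≈ 47.641, so N ≈ 54 × 47.641 = 2572.63.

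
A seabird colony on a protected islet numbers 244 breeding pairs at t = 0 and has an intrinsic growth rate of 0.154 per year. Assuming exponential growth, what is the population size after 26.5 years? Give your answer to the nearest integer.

N(t) = N₀·e^(rt) = 244 × e^(0.154×26.5) = 244 × e^4.081.
e^4.081 ≈ 59.205, so N ≈ 244 × 59.205 = 14445.9.

14446 breeding pairs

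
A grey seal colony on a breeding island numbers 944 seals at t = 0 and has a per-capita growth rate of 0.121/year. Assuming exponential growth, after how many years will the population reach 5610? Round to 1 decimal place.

Set N₀·e^(rt) = 5610: e^(0.121·t) = 5610/944 = 5.9428.
0.121·t = ln(5.9428) = 1.7822, so t = 1.7822/0.121 = 14.729.

14.7 years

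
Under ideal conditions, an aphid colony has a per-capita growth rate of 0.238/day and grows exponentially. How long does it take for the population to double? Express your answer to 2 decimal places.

Doubling time t_d = ln(2)/r = 0.6931/0.238 = 2.9124.

2.91 days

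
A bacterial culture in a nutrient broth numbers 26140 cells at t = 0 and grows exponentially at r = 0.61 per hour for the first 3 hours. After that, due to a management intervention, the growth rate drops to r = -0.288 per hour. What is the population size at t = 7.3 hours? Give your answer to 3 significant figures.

Phase 1: N(3) = 26140·e^(0.61×3) = 26140·e^1.83 = 162954.
Phase 2 runs for 7.3 − 3 = 4.3 hours at r = -0.288.
N(7.3) = 162954·e^(-0.288×4.3) = 162954·e^-1.238 = 47231.8.

47200 cells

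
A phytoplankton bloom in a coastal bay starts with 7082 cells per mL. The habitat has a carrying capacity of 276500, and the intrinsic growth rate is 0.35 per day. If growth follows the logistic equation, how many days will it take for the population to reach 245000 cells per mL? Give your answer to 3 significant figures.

16.3 days

A = (K − N₀)/N₀ = (276500 − 7082)/7082 = 38.043.
Solve 276500/(1 + 38.043·e^(−0.35t)) = 245000: 1 + 38.043·e^(−0.35t) = 1.1286, so e^(−0.35t) = 0.00337967.
−0.35·t = ln(0.00337967) = -5.69, so t = 5.69/0.35 = 16.257.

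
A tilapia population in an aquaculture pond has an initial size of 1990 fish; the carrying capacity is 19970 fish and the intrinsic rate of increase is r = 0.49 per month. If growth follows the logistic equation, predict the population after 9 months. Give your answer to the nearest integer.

17994 fish

A = (K − N₀)/N₀ = (19970 − 1990)/1990 = 9.0352.
N(t) = K/(1 + A·e^(−rt)) = 19970/(1 + 9.0352×e^(−0.49×9)).
e^(−4.41) = 0.012155; denominator = 1 + 9.0352×0.012155 = 1.1098.
N = 19970/1.1098 = 17993.8.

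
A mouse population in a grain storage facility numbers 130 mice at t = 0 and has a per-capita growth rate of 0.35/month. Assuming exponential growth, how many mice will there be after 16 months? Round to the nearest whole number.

N(t) = N₀·e^(rt) = 130 × e^(0.35×16) = 130 × e^5.6.
e^5.6 ≈ 270.43, so N ≈ 130 × 270.43 = 35155.4.

35155 mice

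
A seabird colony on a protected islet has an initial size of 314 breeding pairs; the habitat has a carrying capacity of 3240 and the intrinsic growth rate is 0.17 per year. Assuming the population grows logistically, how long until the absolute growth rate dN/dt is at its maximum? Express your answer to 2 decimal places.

13.13 years

Logistic growth is fastest at N = K/2 = 1620.
A = (K − N₀)/N₀ = 9.3185. Set K/(1 + A·e^(−rt)) = K/2 → A·e^(−rt) = 1.
e^(−0.17t) = 1/9.3185 = 0.107314, so t = ln(9.3185)/0.17 = 2.232/0.17 = 13.129.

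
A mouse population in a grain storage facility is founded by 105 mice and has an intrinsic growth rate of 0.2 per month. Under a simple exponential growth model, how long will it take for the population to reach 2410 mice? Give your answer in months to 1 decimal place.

15.7 months

Set N₀·e^(rt) = 2410: e^(0.2·t) = 2410/105 = 22.952.
0.2·t = ln(22.952) = 3.1334, so t = 3.1334/0.2 = 15.667.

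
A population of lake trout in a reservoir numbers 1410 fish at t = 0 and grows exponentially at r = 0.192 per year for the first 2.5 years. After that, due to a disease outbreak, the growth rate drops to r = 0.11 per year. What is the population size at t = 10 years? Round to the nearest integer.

Phase 1: N(2.5) = 1410·e^(0.192×2.5) = 1410·e^0.48 = 2278.66.
Phase 2 runs for 10 − 2.5 = 7.5 years at r = 0.11.
N(10) = 2278.66·e^(0.11×7.5) = 2278.66·e^0.825 = 5199.64.

5200 fish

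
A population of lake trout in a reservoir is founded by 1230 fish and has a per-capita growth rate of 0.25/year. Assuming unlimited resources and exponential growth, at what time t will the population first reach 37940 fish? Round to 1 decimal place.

Set N₀·e^(rt) = 37940: e^(0.25·t) = 37940/1230 = 30.846.
0.25·t = ln(30.846) = 3.429, so t = 3.429/0.25 = 13.716.

13.7 years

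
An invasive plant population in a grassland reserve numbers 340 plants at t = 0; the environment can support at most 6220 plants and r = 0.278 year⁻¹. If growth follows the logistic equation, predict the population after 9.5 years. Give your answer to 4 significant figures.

A = (K − N₀)/N₀ = (6220 − 340)/340 = 17.294.
N(t) = K/(1 + A·e^(−rt)) = 6220/(1 + 17.294×e^(−0.278×9.5)).
e^(−2.641) = 0.07129; denominator = 1 + 17.294×0.07129 = 2.2329.
N = 6220/2.2329 = 2785.62.

2786 plants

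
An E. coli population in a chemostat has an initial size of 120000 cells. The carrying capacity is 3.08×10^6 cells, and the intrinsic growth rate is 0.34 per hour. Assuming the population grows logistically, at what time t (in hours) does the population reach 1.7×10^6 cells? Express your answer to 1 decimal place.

A = (K − N₀)/N₀ = (3.08×10^6 − 120000)/120000 = 24.667.
Solve 3.08×10^6/(1 + 24.667·e^(−0.34t)) = 1.7×10^6: 1 + 24.667·e^(−0.34t) = 1.8118, so e^(−0.34t) = 0.0329094.
−0.34·t = ln(0.0329094) = -3.414, so t = 3.414/0.34 = 10.041.

10.0 hours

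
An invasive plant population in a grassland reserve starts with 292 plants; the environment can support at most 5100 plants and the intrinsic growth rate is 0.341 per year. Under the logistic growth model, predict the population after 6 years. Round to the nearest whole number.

A = (K − N₀)/N₀ = (5100 − 292)/292 = 16.466.
N(t) = K/(1 + A·e^(−rt)) = 5100/(1 + 16.466×e^(−0.341×6)).
e^(−2.046) = 0.12925; denominator = 1 + 16.466×0.12925 = 3.1282.
N = 5100/3.1282 = 1630.32.

1630 plants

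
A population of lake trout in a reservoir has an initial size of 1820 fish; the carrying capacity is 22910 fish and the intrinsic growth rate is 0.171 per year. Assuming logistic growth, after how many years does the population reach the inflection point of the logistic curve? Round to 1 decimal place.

Logistic growth is fastest at N = K/2 = 11455.
A = (K − N₀)/N₀ = 11.588. Set K/(1 + A·e^(−rt)) = K/2 → A·e^(−rt) = 1.
e^(−0.171t) = 1/11.588 = 0.0862968, so t = ln(11.588)/0.171 = 2.45/0.171 = 14.327.

14.3 years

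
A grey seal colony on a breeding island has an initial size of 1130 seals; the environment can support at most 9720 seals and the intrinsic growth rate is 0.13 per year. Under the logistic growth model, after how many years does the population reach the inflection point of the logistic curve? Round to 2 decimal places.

Logistic growth is fastest at N = K/2 = 4860.
A = (K − N₀)/N₀ = 7.6018. Set K/(1 + A·e^(−rt)) = K/2 → A·e^(−rt) = 1.
e^(−0.13t) = 1/7.6018 = 0.131548, so t = ln(7.6018)/0.13 = 2.0284/0.13 = 15.603.

15.60 years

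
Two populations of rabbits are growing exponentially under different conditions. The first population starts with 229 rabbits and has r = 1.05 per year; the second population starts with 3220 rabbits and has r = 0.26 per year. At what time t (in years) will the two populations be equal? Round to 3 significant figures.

3.35 years

Set 229·e^(1.05t) = 3220·e^(0.26t).
e^((1.05 − 0.26)t) = 3220/229 → e^(0.79·t) = 14.061.
0.79·t = ln(14.061) = 2.6434, so t = 2.6434/0.79 = 3.3461.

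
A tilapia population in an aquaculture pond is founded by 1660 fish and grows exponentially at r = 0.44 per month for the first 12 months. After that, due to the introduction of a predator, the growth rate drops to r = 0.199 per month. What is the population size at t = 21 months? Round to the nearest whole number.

1954359 fish

Phase 1: N(12) = 1660·e^(0.44×12) = 1660·e^5.28 = 325974.
Phase 2 runs for 21 − 12 = 9 months at r = 0.199.
N(21) = 325974·e^(0.199×9) = 325974·e^1.791 = 1.954359×10^6.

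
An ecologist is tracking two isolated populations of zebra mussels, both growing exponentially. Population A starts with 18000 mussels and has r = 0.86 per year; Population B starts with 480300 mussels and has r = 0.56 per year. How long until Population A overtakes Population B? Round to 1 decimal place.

Set 18000·e^(0.86t) = 480300·e^(0.56t).
e^((0.86 − 0.56)t) = 480300/18000 → e^(0.3·t) = 26.683.
0.3·t = ln(26.683) = 3.284, so t = 3.284/0.3 = 10.947.

10.9 years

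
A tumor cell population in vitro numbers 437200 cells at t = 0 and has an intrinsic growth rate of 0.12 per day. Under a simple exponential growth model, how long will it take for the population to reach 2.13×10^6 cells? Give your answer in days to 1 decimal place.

13.2 days

Set N₀·e^(rt) = 2.13×10^6: e^(0.12·t) = 2.13×10^6/437200 = 4.8719.
0.12·t = ln(4.8719) = 1.5835, so t = 1.5835/0.12 = 13.196.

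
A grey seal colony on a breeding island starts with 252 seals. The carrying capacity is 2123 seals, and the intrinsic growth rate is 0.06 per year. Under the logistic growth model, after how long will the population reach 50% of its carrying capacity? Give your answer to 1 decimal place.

A = (K − N₀)/N₀ = (2123 − 252)/252 = 7.4246.
Solve 2123/(1 + 7.4246·e^(−0.06t)) = 1061.5: 1 + 7.4246·e^(−0.06t) = 2, so e^(−0.06t) = 0.134687.
−0.06·t = ln(0.134687) = -2.0048, so t = 2.0048/0.06 = 33.413.

33.4 years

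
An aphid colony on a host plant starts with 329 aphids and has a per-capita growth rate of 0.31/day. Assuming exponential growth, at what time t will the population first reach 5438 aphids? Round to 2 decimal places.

Set N₀·e^(rt) = 5438: e^(0.31·t) = 5438/329 = 16.529.
0.31·t = ln(16.529) = 2.8051, so t = 2.8051/0.31 = 9.0487.

9.05 days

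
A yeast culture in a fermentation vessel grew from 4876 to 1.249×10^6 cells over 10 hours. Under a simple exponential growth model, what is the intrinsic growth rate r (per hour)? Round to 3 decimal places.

From N(t) = N₀·e^(rt): e^(r·10) = 1.249×10^6/4876 = 256.15.
r·10 = ln(256.15) = 5.5458, so r = 5.5458/10 = 0.55458.

0.555 per hour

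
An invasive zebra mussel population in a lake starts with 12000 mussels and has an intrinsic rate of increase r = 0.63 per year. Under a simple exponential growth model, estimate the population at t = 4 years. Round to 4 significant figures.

149100 mussels

N(t) = N₀·e^(rt) = 12000 × e^(0.63×4) = 12000 × e^2.52.
e^2.52 ≈ 12.429, so N ≈ 12000 × 12.429 = 149143.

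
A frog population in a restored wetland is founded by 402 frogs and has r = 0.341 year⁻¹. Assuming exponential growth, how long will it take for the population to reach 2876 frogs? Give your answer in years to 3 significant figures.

5.77 years

Set N₀·e^(rt) = 2876: e^(0.341·t) = 2876/402 = 7.1542.
0.341·t = ln(7.1542) = 1.9677, so t = 1.9677/0.341 = 5.7704.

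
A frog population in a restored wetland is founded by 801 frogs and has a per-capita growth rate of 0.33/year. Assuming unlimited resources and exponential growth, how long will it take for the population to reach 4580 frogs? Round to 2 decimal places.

Set N₀·e^(rt) = 4580: e^(0.33·t) = 4580/801 = 5.7179.
0.33·t = ln(5.7179) = 1.7436, so t = 1.7436/0.33 = 5.2836.

5.28 years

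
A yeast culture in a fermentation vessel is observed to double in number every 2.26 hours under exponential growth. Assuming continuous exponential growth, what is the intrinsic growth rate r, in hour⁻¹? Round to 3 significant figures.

0.307 per hour

r = ln(2)/t_d = 0.6931/2.26 = 0.3067.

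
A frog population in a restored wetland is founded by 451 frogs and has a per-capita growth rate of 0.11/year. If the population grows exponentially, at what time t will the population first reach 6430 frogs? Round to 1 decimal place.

24.2 years

Set N₀·e^(rt) = 6430: e^(0.11·t) = 6430/451 = 14.257.
0.11·t = ln(14.257) = 2.6573, so t = 2.6573/0.11 = 24.157.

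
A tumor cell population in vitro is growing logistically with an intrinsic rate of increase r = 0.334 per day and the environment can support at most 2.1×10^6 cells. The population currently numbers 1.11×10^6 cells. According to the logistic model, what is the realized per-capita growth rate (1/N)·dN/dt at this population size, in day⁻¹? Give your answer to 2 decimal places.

(1/N)·dN/dt = r(1 − N/K) = 0.334 × (1 − 1.11×10^6/2.1×10^6).
= 0.334 × 0.47143 = 0.15746.

0.16 per day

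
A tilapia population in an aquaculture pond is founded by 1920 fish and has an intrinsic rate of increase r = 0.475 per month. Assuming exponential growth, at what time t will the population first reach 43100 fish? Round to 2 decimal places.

Set N₀·e^(rt) = 43100: e^(0.475·t) = 43100/1920 = 22.448.
0.475·t = ln(22.448) = 3.1112, so t = 3.1112/0.475 = 6.5499.

6.55 months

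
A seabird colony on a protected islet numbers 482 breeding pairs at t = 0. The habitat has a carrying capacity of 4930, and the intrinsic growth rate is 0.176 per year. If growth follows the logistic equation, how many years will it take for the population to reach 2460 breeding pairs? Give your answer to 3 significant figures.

A = (K − N₀)/N₀ = (4930 − 482)/482 = 9.2282.
Solve 4930/(1 + 9.2282·e^(−0.176t)) = 2460: 1 + 9.2282·e^(−0.176t) = 2.0041, so e^(−0.176t) = 0.108804.
−0.176·t = ln(0.108804) = -2.2182, so t = 2.2182/0.176 = 12.603.

12.6 years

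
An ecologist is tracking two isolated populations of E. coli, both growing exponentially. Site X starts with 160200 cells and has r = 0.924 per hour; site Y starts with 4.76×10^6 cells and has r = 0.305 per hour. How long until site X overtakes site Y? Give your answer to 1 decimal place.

5.5 hours

Set 160200·e^(0.924t) = 4.76×10^6·e^(0.305t).
e^((0.924 − 0.305)t) = 4.76×10^6/160200 → e^(0.619·t) = 29.713.
0.619·t = ln(29.713) = 3.3916, so t = 3.3916/0.619 = 5.4791.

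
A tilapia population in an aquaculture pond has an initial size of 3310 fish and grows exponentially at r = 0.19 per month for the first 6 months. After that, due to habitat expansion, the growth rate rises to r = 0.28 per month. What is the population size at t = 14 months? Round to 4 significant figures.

Phase 1: N(6) = 3310·e^(0.19×6) = 3310·e^1.14 = 10349.6.
Phase 2 runs for 14 − 6 = 8 months at r = 0.28.
N(14) = 10349.6·e^(0.28×8) = 10349.6·e^2.24 = 97217.3.

97220 fish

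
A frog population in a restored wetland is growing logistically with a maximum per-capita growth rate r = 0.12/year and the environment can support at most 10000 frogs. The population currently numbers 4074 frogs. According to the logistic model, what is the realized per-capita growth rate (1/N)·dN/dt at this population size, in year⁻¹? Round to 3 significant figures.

0.0711 per year

(1/N)·dN/dt = r(1 − N/K) = 0.12 × (1 − 4074/10000).
= 0.12 × 0.5926 = 0.071112.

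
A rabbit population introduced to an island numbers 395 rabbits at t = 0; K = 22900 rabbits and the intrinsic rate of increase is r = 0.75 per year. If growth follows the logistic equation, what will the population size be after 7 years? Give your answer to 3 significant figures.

A = (K − N₀)/N₀ = (22900 − 395)/395 = 56.975.
N(t) = K/(1 + A·e^(−rt)) = 22900/(1 + 56.975×e^(−0.75×7)).
e^(−5.25) = 0.0052475; denominator = 1 + 56.975×0.0052475 = 1.299.
N = 22900/1.299 = 17629.3.

17600 rabbits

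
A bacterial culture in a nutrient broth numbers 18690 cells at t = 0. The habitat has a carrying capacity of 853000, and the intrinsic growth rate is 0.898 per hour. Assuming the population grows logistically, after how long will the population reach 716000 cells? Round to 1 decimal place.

6.1 hours

A = (K − N₀)/N₀ = (853000 − 18690)/18690 = 44.639.
Solve 853000/(1 + 44.639·e^(−0.898t)) = 716000: 1 + 44.639·e^(−0.898t) = 1.1913, so e^(−0.898t) = 0.00428637.
−0.898·t = ln(0.00428637) = -5.4523, so t = 5.4523/0.898 = 6.0716.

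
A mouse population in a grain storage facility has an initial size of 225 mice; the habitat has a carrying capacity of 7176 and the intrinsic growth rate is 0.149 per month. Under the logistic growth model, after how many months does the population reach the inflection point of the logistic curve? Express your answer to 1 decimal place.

Logistic growth is fastest at N = K/2 = 3588.
A = (K − N₀)/N₀ = 30.893. Set K/(1 + A·e^(−rt)) = K/2 → A·e^(−rt) = 1.
e^(−0.149t) = 1/30.893 = 0.0323694, so t = ln(30.893)/0.149 = 3.4305/0.149 = 23.024.

23.0 months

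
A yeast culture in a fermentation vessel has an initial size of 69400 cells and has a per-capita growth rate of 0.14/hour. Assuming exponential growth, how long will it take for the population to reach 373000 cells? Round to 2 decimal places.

Set N₀·e^(rt) = 373000: e^(0.14·t) = 373000/69400 = 5.3746.
0.14·t = ln(5.3746) = 1.6817, so t = 1.6817/0.14 = 12.012.

12.01 hours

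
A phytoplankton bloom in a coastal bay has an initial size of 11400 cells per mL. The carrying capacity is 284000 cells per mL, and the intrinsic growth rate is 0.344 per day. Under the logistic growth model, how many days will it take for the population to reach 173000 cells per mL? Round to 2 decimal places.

A = (K − N₀)/N₀ = (284000 − 11400)/11400 = 23.912.
Solve 284000/(1 + 23.912·e^(−0.344t)) = 173000: 1 + 23.912·e^(−0.344t) = 1.6416, so e^(−0.344t) = 0.0268322.
−0.344·t = ln(0.0268322) = -3.6182, so t = 3.6182/0.344 = 10.518.

10.52 days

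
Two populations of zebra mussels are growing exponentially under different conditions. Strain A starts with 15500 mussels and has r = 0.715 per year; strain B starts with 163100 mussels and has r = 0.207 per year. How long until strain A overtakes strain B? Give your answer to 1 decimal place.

4.6 years

Set 15500·e^(0.715t) = 163100·e^(0.207t).
e^((0.715 − 0.207)t) = 163100/15500 → e^(0.508·t) = 10.523.
0.508·t = ln(10.523) = 2.3535, so t = 2.3535/0.508 = 4.6329.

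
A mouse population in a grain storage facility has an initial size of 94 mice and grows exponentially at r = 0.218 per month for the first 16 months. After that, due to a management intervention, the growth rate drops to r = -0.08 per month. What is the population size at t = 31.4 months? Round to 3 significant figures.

Phase 1: N(16) = 94·e^(0.218×16) = 94·e^3.488 = 3075.72.
Phase 2 runs for 31.4 − 16 = 15.4 months at r = -0.08.
N(31.4) = 3075.72·e^(-0.08×15.4) = 3075.72·e^-1.232 = 897.214.

897 mice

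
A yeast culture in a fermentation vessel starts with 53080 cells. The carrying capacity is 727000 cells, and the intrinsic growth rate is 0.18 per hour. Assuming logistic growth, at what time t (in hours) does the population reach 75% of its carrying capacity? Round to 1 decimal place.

20.2 hours

A = (K − N₀)/N₀ = (727000 − 53080)/53080 = 12.696.
Solve 727000/(1 + 12.696·e^(−0.18t)) = 545250: 1 + 12.696·e^(−0.18t) = 1.3333, so e^(−0.18t) = 0.0262544.
−0.18·t = ln(0.0262544) = -3.6399, so t = 3.6399/0.18 = 20.222.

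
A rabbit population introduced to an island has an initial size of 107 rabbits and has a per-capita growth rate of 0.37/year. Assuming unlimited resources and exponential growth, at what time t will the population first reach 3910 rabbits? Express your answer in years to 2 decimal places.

Set N₀·e^(rt) = 3910: e^(0.37·t) = 3910/107 = 36.542.
0.37·t = ln(36.542) = 3.5985, so t = 3.5985/0.37 = 9.7256.

9.73 years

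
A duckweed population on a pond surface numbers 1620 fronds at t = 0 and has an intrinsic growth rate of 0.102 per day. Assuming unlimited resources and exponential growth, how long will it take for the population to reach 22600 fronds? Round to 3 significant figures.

Set N₀·e^(rt) = 22600: e^(0.102·t) = 22600/1620 = 13.951.
0.102·t = ln(13.951) = 2.6355, so t = 2.6355/0.102 = 25.838.

25.8 days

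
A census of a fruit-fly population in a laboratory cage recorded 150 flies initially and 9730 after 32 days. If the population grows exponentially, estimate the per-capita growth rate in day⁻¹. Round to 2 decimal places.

0.13 per day

From N(t) = N₀·e^(rt): e^(r·32) = 9730/150 = 64.867.
r·32 = ln(64.867) = 4.1723, so r = 4.1723/32 = 0.13039.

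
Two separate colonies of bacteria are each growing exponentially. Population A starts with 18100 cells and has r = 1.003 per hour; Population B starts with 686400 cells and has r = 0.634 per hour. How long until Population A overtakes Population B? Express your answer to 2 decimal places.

Set 18100·e^(1.003t) = 686400·e^(0.634t).
e^((1.003 − 0.634)t) = 686400/18100 → e^(0.369·t) = 37.923.
0.369·t = ln(37.923) = 3.6355, so t = 3.6355/0.369 = 9.8524.

9.85 hours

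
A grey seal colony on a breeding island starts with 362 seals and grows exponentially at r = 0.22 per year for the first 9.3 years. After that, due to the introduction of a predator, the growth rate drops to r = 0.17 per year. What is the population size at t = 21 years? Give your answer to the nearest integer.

20469 seals

Phase 1: N(9.3) = 362·e^(0.22×9.3) = 362·e^2.046 = 2800.75.
Phase 2 runs for 21 − 9.3 = 11.7 years at r = 0.17.
N(21) = 2800.75·e^(0.17×11.7) = 2800.75·e^1.989 = 20468.5.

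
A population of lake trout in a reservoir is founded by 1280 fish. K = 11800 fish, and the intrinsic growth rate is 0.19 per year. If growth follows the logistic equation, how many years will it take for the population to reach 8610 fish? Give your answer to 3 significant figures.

A = (K − N₀)/N₀ = (11800 − 1280)/1280 = 8.2188.
Solve 11800/(1 + 8.2188·e^(−0.19t)) = 8610: 1 + 8.2188·e^(−0.19t) = 1.3705, so e^(−0.19t) = 0.0450798.
−0.19·t = ln(0.0450798) = -3.0993, so t = 3.0993/0.19 = 16.312.

16.3 years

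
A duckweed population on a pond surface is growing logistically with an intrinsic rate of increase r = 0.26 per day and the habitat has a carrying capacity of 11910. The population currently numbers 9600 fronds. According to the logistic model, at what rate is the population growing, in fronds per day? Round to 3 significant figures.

dN/dt = rN(1 − N/K) = 0.26 × 9600 × (1 − 9600/11910).
1 − 9600/11910 = 0.19395; dN/dt = 0.26 × 9600 × 0.19395 = 484.11.

484 fronds per day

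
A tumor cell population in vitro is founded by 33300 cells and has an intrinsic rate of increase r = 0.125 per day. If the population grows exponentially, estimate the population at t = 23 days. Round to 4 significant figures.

N(t) = N₀·e^(rt) = 33300 × e^(0.125×23) = 33300 × e^2.875.
e^2.875 ≈ 17.725, so N ≈ 33300 × 17.725 = 590257.

590300 cells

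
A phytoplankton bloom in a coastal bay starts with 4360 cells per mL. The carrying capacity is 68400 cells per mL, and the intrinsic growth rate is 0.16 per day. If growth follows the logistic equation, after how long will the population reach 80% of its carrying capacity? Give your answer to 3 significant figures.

A = (K − N₀)/N₀ = (68400 − 4360)/4360 = 14.688.
Solve 68400/(1 + 14.688·e^(−0.16t)) = 54720: 1 + 14.688·e^(−0.16t) = 1.25, so e^(−0.16t) = 0.0170206.
−0.16·t = ln(0.0170206) = -4.0733, so t = 4.0733/0.16 = 25.458.

25.5 days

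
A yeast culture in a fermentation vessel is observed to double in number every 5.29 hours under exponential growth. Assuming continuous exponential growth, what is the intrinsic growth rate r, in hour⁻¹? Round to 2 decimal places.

r = ln(2)/t_d = 0.6931/5.29 = 0.13103.

0.13 per hour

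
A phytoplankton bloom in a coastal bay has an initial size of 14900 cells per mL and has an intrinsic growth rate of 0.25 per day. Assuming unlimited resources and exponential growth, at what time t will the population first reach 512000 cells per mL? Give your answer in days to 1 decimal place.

Set N₀·e^(rt) = 512000: e^(0.25·t) = 512000/14900 = 34.362.
0.25·t = ln(34.362) = 3.537, so t = 3.537/0.25 = 14.148.

14.1 days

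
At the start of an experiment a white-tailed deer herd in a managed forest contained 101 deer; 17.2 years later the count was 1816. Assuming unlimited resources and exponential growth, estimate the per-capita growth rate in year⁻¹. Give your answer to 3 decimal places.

From N(t) = N₀·e^(rt): e^(r·17.2) = 1816/101 = 17.98.
r·17.2 = ln(17.98) = 2.8893, so r = 2.8893/17.2 = 0.16798.

0.168 per year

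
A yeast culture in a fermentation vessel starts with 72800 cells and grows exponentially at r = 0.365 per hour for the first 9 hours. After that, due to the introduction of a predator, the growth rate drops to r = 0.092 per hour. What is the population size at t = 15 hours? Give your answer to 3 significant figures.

Phase 1: N(9) = 72800·e^(0.365×9) = 72800·e^3.285 = 1.944414×10^6.
Phase 2 runs for 15 − 9 = 6 hours at r = 0.092.
N(15) = 1.944414×10^6·e^(0.092×6) = 1.944414×10^6·e^0.552 = 3.376909×10^6.

3380000 cells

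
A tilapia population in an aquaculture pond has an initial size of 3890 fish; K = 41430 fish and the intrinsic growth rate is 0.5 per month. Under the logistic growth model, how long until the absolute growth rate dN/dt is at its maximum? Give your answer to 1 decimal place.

Logistic growth is fastest at N = K/2 = 20715.
A = (K − N₀)/N₀ = 9.6504. Set K/(1 + A·e^(−rt)) = K/2 → A·e^(−rt) = 1.
e^(−0.5t) = 1/9.6504 = 0.103623, so t = ln(9.6504)/0.5 = 2.267/0.5 = 4.534.

4.5 months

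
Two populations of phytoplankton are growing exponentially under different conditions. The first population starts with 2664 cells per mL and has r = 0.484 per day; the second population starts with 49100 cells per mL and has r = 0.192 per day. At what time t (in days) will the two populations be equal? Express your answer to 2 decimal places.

9.98 days

Set 2664·e^(0.484t) = 49100·e^(0.192t).
e^((0.484 − 0.192)t) = 49100/2664 → e^(0.292·t) = 18.431.
0.292·t = ln(18.431) = 2.914, so t = 2.914/0.292 = 9.9796.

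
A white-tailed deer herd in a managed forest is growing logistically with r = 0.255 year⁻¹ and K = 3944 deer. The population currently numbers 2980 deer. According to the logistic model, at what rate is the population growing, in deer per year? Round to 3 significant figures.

dN/dt = rN(1 − N/K) = 0.255 × 2980 × (1 − 2980/3944).
1 − 2980/3944 = 0.24442; dN/dt = 0.255 × 2980 × 0.24442 = 185.74.

186 deer per year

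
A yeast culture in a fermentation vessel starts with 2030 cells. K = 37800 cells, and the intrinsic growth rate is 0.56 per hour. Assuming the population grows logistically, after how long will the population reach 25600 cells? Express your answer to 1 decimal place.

A = (K − N₀)/N₀ = (37800 − 2030)/2030 = 17.621.
Solve 37800/(1 + 17.621·e^(−0.56t)) = 25600: 1 + 17.621·e^(−0.56t) = 1.4766, so e^(−0.56t) = 0.0270456.
−0.56·t = ln(0.0270456) = -3.6102, so t = 3.6102/0.56 = 6.4468.

6.4 hours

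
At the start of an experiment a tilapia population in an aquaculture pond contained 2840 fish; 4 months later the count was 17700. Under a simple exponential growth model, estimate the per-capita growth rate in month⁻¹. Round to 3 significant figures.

From N(t) = N₀·e^(rt): e^(r·4) = 17700/2840 = 6.2324.
r·4 = ln(6.2324) = 1.8298, so r = 1.8298/4 = 0.45744.

0.457 per month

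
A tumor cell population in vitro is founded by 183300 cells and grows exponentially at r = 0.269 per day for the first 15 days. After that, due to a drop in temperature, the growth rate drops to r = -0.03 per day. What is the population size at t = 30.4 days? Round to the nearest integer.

6529751 cells

Phase 1: N(15) = 183300·e^(0.269×15) = 183300·e^4.035 = 1.036432×10^7.
Phase 2 runs for 30.4 − 15 = 15.4 days at r = -0.03.
N(30.4) = 1.036432×10^7·e^(-0.03×15.4) = 1.036432×10^7·e^-0.462 = 6.529751×10^6.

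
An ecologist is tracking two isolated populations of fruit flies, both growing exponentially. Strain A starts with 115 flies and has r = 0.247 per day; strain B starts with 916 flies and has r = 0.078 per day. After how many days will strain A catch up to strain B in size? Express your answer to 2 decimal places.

12.28 days

Set 115·e^(0.247t) = 916·e^(0.078t).
e^((0.247 − 0.078)t) = 916/115 → e^(0.169·t) = 7.9652.
0.169·t = ln(7.9652) = 2.0751, so t = 2.0751/0.169 = 12.279.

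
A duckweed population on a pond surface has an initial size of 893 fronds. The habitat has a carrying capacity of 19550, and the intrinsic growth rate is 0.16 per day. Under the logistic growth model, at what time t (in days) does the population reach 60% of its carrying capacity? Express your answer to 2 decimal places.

A = (K − N₀)/N₀ = (19550 − 893)/893 = 20.892.
Solve 19550/(1 + 20.892·e^(−0.16t)) = 11730: 1 + 20.892·e^(−0.16t) = 1.6667, so e^(−0.16t) = 0.0319094.
−0.16·t = ln(0.0319094) = -3.4449, so t = 3.4449/0.16 = 21.53.

21.53 days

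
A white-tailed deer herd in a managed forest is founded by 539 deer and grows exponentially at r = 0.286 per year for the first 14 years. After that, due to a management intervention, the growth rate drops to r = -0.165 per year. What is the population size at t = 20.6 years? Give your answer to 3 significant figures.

Phase 1: N(14) = 539·e^(0.286×14) = 539·e^4.004 = 29546.4.
Phase 2 runs for 20.6 − 14 = 6.6 years at r = -0.165.
N(20.6) = 29546.4·e^(-0.165×6.6) = 29546.4·e^-1.089 = 9943.91.

9940 deer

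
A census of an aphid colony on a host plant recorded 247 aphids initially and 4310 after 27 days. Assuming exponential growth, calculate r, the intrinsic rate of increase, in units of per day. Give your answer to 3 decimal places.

From N(t) = N₀·e^(rt): e^(r·27) = 4310/247 = 17.449.
r·27 = ln(17.449) = 2.8593, so r = 2.8593/27 = 0.1059.

0.106 per day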